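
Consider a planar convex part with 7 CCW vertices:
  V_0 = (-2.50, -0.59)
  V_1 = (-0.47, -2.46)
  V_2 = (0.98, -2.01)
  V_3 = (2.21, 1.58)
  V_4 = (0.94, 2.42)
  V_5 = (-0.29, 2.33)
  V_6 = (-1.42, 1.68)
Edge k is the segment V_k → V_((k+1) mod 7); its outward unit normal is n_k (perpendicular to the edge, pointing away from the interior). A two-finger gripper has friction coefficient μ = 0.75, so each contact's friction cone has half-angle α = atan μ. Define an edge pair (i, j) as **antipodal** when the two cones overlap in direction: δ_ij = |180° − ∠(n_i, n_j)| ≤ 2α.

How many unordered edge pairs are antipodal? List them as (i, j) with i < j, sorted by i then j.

count = 11; pairs: (0,2), (0,3), (0,4), (0,5), (1,3), (1,4), (1,5), (1,6), (2,4), (2,5), (2,6)

α = atan 0.75 = 36.87°;  2α = 73.74°
n_0 = (-0.6775, -0.7355)
n_1 = (+0.2964, -0.9551)
n_2 = (+0.9460, -0.3241)
n_3 = (+0.5517, +0.8341)
n_4 = (-0.0730, +0.9973)
n_5 = (-0.4986, +0.8668)
n_6 = (-0.9030, +0.4296)
  (0,1): δ = 120.11°  ·
  (0,2): δ = 66.26°  ✓
  (0,3): δ = 9.17°  ✓
  (0,4): δ = 46.84°  ✓
  (0,5): δ = 72.56°  ✓
  (0,6): δ = 107.21°  ·
  (1,2): δ = 126.15°  ·
  (1,3): δ = 50.72°  ✓
  (1,4): δ = 13.06°  ✓
  (1,5): δ = 12.67°  ✓
  (1,6): δ = 47.31°  ✓
  (2,3): δ = 104.57°  ·
  (2,4): δ = 66.90°  ✓
  (2,5): δ = 41.18°  ✓
  (2,6): δ = 6.53°  ✓
  (3,4): δ = 142.33°  ·
  (3,5): δ = 116.61°  ·
  (3,6): δ = 81.96°  ·
  (4,5): δ = 154.28°  ·
  (4,6): δ = 119.63°  ·
  (5,6): δ = 145.35°  ·
antipodal pairs: 11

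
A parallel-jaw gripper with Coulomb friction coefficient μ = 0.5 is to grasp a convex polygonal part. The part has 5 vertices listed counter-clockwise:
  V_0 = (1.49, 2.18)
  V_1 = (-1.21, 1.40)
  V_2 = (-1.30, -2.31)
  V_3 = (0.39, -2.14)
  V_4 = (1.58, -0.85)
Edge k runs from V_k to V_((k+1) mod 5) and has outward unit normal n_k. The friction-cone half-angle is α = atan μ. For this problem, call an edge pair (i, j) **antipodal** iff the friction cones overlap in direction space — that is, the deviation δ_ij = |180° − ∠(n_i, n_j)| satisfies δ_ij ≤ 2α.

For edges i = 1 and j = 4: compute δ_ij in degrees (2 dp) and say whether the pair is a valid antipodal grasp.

δ = 3.09°, valid

α = atan 0.5 = 26.57°;  2α = 53.13°
edge 1: e_1 = (-0.09, -3.71);  n_1 = (-0.9997, +0.0243)
edge 4: e_4 = (-0.09, +3.03);  n_4 = (+0.9996, +0.0297)
∠(n_1, n_4) = 176.91°
δ = |180° − 176.91°| = 3.09°
3.09° ≤ 2α = 53.13°  →  valid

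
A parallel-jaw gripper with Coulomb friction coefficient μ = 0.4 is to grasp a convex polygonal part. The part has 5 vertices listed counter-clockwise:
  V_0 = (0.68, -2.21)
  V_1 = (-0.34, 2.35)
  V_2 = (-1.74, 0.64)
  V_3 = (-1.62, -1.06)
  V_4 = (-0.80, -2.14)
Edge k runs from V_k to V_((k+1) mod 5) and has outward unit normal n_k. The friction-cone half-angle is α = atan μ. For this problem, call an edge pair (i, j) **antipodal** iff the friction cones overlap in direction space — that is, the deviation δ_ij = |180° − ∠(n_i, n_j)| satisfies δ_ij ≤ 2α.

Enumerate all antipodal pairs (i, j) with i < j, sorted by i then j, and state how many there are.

α = atan 0.4 = 21.80°;  2α = 43.60°
n_0 = (+0.9759, +0.2183)
n_1 = (-0.7738, +0.6335)
n_2 = (-0.9975, -0.0704)
n_3 = (-0.7964, -0.6047)
n_4 = (-0.0472, -0.9989)
  (0,1): δ = 51.92°  ·
  (0,2): δ = 8.57°  ✓
  (0,3): δ = 24.60°  ✓
  (0,4): δ = 74.68°  ·
  (1,2): δ = 136.65°  ·
  (1,3): δ = 103.48°  ·
  (1,4): δ = 53.40°  ·
  (2,3): δ = 146.83°  ·
  (2,4): δ = 96.75°  ·
  (3,4): δ = 129.92°  ·
antipodal pairs: 2

count = 2; pairs: (0,2), (0,3)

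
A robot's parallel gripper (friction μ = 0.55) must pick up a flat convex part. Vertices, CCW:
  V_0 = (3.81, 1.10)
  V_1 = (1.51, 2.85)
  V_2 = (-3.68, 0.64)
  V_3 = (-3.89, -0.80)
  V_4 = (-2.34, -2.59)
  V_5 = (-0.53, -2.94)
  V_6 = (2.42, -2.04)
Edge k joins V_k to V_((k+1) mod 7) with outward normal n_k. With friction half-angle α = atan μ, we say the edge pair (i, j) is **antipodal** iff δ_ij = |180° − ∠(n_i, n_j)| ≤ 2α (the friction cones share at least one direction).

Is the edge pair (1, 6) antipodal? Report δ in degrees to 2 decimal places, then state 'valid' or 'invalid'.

δ = 43.06°, valid

α = atan 0.55 = 28.81°;  2α = 57.62°
edge 1: e_1 = (-5.19, -2.21);  n_1 = (-0.3918, +0.9201)
edge 6: e_6 = (+1.39, +3.14);  n_6 = (+0.9144, -0.4048)
∠(n_1, n_6) = 136.94°
δ = |180° − 136.94°| = 43.06°
43.06° ≤ 2α = 57.62°  →  valid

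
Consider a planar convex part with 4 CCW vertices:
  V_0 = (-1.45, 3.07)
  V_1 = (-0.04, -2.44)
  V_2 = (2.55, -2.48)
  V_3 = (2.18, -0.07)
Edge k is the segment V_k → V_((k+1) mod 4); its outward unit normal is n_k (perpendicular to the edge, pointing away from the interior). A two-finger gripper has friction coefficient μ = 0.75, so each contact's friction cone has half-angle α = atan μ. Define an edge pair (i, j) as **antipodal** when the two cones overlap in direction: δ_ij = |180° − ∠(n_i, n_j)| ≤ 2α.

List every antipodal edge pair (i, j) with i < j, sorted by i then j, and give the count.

α = atan 0.75 = 36.87°;  2α = 73.74°
n_0 = (-0.9688, -0.2479)
n_1 = (-0.0154, -0.9999)
n_2 = (+0.9884, +0.1517)
n_3 = (+0.6542, +0.7563)
  (0,1): δ = 105.24°  ·
  (0,2): δ = 5.63°  ✓
  (0,3): δ = 34.79°  ✓
  (1,2): δ = 80.39°  ·
  (1,3): δ = 39.98°  ✓
  (2,3): δ = 139.59°  ·
antipodal pairs: 3

count = 3; pairs: (0,2), (0,3), (1,3)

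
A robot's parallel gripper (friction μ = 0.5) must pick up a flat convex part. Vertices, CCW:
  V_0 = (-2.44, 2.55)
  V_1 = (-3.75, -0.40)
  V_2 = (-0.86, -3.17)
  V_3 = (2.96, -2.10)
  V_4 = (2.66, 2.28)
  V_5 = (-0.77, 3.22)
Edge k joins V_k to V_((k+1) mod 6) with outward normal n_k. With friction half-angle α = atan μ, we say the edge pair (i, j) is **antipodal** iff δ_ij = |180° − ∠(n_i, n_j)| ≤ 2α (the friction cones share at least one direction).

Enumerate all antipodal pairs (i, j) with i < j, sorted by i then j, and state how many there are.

count = 6; pairs: (0,2), (0,3), (1,3), (1,4), (2,4), (2,5)

α = atan 0.5 = 26.57°;  2α = 53.13°
n_0 = (-0.9139, +0.4059)
n_1 = (-0.6920, -0.7219)
n_2 = (+0.2697, -0.9629)
n_3 = (+0.9977, +0.0683)
n_4 = (+0.2643, +0.9644)
n_5 = (-0.3723, +0.9281)
  (0,1): δ = 109.84°  ·
  (0,2): δ = 50.41°  ✓
  (0,3): δ = 27.86°  ✓
  (0,4): δ = 98.62°  ·
  (0,5): δ = 135.81°  ·
  (1,2): δ = 120.57°  ·
  (1,3): δ = 42.30°  ✓
  (1,4): δ = 28.46°  ✓
  (1,5): δ = 65.65°  ·
  (2,3): δ = 101.73°  ·
  (2,4): δ = 30.97°  ✓
  (2,5): δ = 6.21°  ✓
  (3,4): δ = 109.24°  ·
  (3,5): δ = 72.06°  ·
  (4,5): δ = 142.81°  ·
antipodal pairs: 6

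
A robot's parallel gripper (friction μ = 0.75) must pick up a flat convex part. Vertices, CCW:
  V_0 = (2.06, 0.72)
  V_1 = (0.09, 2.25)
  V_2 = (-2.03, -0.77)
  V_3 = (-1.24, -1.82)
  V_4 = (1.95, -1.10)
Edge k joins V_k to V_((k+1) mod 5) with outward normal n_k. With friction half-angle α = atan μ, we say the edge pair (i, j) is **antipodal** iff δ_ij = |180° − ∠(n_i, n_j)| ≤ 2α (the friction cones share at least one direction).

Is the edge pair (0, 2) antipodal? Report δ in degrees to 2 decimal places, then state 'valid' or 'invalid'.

α = atan 0.75 = 36.87°;  2α = 73.74°
edge 0: e_0 = (-1.97, +1.53);  n_0 = (+0.6134, +0.7898)
edge 2: e_2 = (+0.79, -1.05);  n_2 = (-0.7991, -0.6012)
∠(n_0, n_2) = 164.79°
δ = |180° − 164.79°| = 15.21°
15.21° ≤ 2α = 73.74°  →  valid

δ = 15.21°, valid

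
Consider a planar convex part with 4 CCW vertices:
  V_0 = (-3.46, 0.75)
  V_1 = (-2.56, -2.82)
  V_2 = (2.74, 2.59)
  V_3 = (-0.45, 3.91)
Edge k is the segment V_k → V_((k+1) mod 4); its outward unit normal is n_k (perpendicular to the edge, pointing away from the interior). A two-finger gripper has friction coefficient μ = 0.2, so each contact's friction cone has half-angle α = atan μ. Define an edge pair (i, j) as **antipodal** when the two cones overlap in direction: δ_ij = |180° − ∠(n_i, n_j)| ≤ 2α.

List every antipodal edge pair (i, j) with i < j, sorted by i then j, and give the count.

α = atan 0.2 = 11.31°;  2α = 22.62°
n_0 = (-0.9697, -0.2445)
n_1 = (+0.7143, -0.6998)
n_2 = (+0.3824, +0.9240)
n_3 = (-0.7241, +0.6897)
  (0,1): δ = 58.56°  ·
  (0,2): δ = 53.37°  ·
  (0,3): δ = 122.24°  ·
  (1,2): δ = 68.07°  ·
  (1,3): δ = 0.80°  ✓
  (2,3): δ = 111.13°  ·
antipodal pairs: 1

count = 1; pairs: (1,3)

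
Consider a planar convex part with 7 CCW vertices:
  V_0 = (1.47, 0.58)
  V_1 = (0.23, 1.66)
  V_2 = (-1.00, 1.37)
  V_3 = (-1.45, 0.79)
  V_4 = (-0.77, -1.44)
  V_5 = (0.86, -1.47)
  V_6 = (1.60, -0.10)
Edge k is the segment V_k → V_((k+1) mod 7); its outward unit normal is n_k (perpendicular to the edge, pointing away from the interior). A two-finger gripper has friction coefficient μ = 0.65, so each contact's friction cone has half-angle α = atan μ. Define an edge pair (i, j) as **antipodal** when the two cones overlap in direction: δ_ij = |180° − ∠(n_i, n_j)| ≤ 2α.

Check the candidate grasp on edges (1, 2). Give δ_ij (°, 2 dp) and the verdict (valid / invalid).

δ = 141.07°, invalid

α = atan 0.65 = 33.02°;  2α = 66.05°
edge 1: e_1 = (-1.23, -0.29);  n_1 = (-0.2295, +0.9733)
edge 2: e_2 = (-0.45, -0.58);  n_2 = (-0.7901, +0.6130)
∠(n_1, n_2) = 38.93°
δ = |180° − 38.93°| = 141.07°
141.07° > 2α = 66.05°  →  invalid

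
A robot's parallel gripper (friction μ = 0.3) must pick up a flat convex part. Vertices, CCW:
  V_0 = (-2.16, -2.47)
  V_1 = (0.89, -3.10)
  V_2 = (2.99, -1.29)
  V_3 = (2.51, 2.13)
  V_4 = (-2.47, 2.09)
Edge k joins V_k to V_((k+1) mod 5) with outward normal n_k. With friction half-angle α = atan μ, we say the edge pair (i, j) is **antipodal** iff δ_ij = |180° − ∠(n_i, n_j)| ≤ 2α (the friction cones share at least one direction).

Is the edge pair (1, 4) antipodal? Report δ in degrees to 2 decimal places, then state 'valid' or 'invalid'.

δ = 53.13°, invalid

α = atan 0.3 = 16.70°;  2α = 33.40°
edge 1: e_1 = (+2.10, +1.81);  n_1 = (+0.6529, -0.7575)
edge 4: e_4 = (+0.31, -4.56);  n_4 = (-0.9977, -0.0678)
∠(n_1, n_4) = 126.87°
δ = |180° − 126.87°| = 53.13°
53.13° > 2α = 33.40°  →  invalid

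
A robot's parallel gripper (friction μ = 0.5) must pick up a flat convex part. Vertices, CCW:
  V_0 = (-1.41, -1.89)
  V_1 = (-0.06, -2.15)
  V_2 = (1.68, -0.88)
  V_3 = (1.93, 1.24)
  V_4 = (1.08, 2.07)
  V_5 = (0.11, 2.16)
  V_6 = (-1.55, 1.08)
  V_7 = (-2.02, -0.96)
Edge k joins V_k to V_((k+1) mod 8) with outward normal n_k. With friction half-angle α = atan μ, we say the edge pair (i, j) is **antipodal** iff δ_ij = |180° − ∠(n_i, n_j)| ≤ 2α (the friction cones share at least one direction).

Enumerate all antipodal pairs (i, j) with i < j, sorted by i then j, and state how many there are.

count = 11; pairs: (0,3), (0,4), (0,5), (1,4), (1,5), (1,6), (2,5), (2,6), (2,7), (3,7), (4,7)

α = atan 0.5 = 26.57°;  2α = 53.13°
n_0 = (-0.1891, -0.9820)
n_1 = (+0.5896, -0.8077)
n_2 = (+0.9931, -0.1171)
n_3 = (+0.6986, +0.7155)
n_4 = (+0.0924, +0.9957)
n_5 = (-0.5453, +0.8382)
n_6 = (-0.9745, +0.2245)
n_7 = (-0.8362, -0.5485)
  (0,1): δ = 132.97°  ·
  (0,2): δ = 85.82°  ·
  (0,3): δ = 33.42°  ✓
  (0,4): δ = 5.60°  ✓
  (0,5): δ = 43.95°  ✓
  (0,6): δ = 87.93°  ·
  (0,7): δ = 134.16°  ·
  (1,2): δ = 132.85°  ·
  (1,3): δ = 80.44°  ·
  (1,4): δ = 41.43°  ✓
  (1,5): δ = 3.08°  ✓
  (1,6): δ = 40.90°  ✓
  (1,7): δ = 87.14°  ·
  (2,3): δ = 127.59°  ·
  (2,4): δ = 88.58°  ·
  (2,5): δ = 50.23°  ✓
  (2,6): δ = 6.25°  ✓
  (2,7): δ = 39.99°  ✓
  (3,4): δ = 140.98°  ·
  (3,5): δ = 102.63°  ·
  (3,6): δ = 58.66°  ·
  (3,7): δ = 12.42°  ✓
  (4,5): δ = 141.65°  ·
  (4,6): δ = 97.67°  ·
  (4,7): δ = 51.44°  ✓
  (5,6): δ = 136.02°  ·
  (5,7): δ = 89.79°  ·
  (6,7): δ = 133.76°  ·
antipodal pairs: 11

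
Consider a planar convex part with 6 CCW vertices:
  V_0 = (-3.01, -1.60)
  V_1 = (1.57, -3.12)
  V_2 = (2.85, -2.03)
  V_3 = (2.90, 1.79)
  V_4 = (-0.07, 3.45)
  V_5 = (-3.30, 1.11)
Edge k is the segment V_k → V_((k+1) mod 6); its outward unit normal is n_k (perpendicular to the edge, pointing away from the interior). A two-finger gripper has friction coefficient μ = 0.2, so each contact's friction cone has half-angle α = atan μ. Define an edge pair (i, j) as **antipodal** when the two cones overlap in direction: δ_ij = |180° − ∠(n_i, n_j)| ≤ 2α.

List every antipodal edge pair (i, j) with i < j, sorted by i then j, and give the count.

count = 3; pairs: (0,3), (1,4), (2,5)

α = atan 0.2 = 11.31°;  2α = 22.62°
n_0 = (-0.3150, -0.9491)
n_1 = (+0.6483, -0.7614)
n_2 = (+0.9999, -0.0131)
n_3 = (+0.4879, +0.8729)
n_4 = (-0.5867, +0.8098)
n_5 = (-0.9943, -0.1064)
  (0,1): δ = 121.22°  ·
  (0,2): δ = 72.39°  ·
  (0,3): δ = 10.84°  ✓
  (0,4): δ = 54.28°  ·
  (0,5): δ = 114.47°  ·
  (1,2): δ = 131.17°  ·
  (1,3): δ = 69.62°  ·
  (1,4): δ = 4.49°  ✓
  (1,5): δ = 55.69°  ·
  (2,3): δ = 118.45°  ·
  (2,4): δ = 53.33°  ·
  (2,5): δ = 6.86°  ✓
  (3,4): δ = 114.88°  ·
  (3,5): δ = 54.69°  ·
  (4,5): δ = 119.81°  ·
antipodal pairs: 3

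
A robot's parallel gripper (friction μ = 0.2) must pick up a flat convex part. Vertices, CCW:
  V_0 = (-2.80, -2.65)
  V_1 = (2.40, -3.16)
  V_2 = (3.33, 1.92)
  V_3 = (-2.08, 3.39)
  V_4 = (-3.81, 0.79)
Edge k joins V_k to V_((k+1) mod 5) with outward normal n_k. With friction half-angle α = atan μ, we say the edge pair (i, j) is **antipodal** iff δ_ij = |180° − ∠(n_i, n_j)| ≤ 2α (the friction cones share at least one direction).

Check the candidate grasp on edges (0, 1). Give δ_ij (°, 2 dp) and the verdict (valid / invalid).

δ = 94.77°, invalid

α = atan 0.2 = 11.31°;  2α = 22.62°
edge 0: e_0 = (+5.20, -0.51);  n_0 = (-0.0976, -0.9952)
edge 1: e_1 = (+0.93, +5.08);  n_1 = (+0.9837, -0.1801)
∠(n_0, n_1) = 85.23°
δ = |180° − 85.23°| = 94.77°
94.77° > 2α = 22.62°  →  invalid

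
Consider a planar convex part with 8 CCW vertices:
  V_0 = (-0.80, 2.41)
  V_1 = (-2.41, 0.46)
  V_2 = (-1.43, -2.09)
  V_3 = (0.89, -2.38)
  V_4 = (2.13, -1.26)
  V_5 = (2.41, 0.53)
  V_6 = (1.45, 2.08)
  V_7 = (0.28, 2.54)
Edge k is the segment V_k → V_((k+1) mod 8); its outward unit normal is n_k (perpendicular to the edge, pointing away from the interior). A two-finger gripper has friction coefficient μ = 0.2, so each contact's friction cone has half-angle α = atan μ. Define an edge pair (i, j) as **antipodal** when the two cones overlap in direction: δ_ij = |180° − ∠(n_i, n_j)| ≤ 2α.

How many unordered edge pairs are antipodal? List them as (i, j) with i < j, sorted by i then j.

α = atan 0.2 = 11.31°;  2α = 22.62°
n_0 = (-0.7711, +0.6367)
n_1 = (-0.9334, -0.3587)
n_2 = (-0.1240, -0.9923)
n_3 = (+0.6703, -0.7421)
n_4 = (+0.9880, -0.1545)
n_5 = (+0.8501, +0.5265)
n_6 = (+0.3659, +0.9307)
n_7 = (-0.1195, +0.9928)
  (0,1): δ = 119.43°  ·
  (0,2): δ = 57.58°  ·
  (0,3): δ = 8.37°  ✓
  (0,4): δ = 30.65°  ·
  (0,5): δ = 71.32°  ·
  (0,6): δ = 108.08°  ·
  (0,7): δ = 136.41°  ·
  (1,2): δ = 118.15°  ·
  (1,3): δ = 68.93°  ·
  (1,4): δ = 29.91°  ·
  (1,5): δ = 10.75°  ✓
  (1,6): δ = 47.51°  ·
  (1,7): δ = 75.84°  ·
  (2,3): δ = 130.79°  ·
  (2,4): δ = 91.77°  ·
  (2,5): δ = 51.10°  ·
  (2,6): δ = 14.34°  ✓
  (2,7): δ = 13.99°  ✓
  (3,4): δ = 140.98°  ·
  (3,5): δ = 100.32°  ·
  (3,6): δ = 63.55°  ·
  (3,7): δ = 35.23°  ·
  (4,5): δ = 139.34°  ·
  (4,6): δ = 102.57°  ·
  (4,7): δ = 74.25°  ·
  (5,6): δ = 143.24°  ·
  (5,7): δ = 114.91°  ·
  (6,7): δ = 151.67°  ·
antipodal pairs: 4

count = 4; pairs: (0,3), (1,5), (2,6), (2,7)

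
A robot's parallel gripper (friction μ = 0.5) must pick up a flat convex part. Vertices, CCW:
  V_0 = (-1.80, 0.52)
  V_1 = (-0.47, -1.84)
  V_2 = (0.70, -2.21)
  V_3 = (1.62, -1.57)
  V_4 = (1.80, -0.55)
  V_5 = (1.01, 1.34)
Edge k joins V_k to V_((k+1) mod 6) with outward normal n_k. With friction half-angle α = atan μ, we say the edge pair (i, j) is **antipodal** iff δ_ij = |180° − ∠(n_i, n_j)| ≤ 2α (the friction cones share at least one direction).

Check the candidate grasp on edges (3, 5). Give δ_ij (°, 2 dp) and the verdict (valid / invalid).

δ = 63.72°, invalid

α = atan 0.5 = 26.57°;  2α = 53.13°
edge 3: e_3 = (+0.18, +1.02);  n_3 = (+0.9848, -0.1738)
edge 5: e_5 = (-2.81, -0.82);  n_5 = (-0.2801, +0.9600)
∠(n_3, n_5) = 116.28°
δ = |180° − 116.28°| = 63.72°
63.72° > 2α = 53.13°  →  invalid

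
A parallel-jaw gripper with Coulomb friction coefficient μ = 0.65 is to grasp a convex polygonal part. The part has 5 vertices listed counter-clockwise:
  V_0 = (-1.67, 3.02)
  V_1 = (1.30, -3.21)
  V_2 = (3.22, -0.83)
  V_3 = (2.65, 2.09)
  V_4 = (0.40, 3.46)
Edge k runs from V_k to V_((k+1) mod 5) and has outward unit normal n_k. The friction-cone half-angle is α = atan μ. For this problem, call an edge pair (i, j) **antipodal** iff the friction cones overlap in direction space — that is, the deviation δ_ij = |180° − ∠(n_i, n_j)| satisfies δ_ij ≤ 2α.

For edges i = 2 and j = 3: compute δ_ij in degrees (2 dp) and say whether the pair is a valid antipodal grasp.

α = atan 0.65 = 33.02°;  2α = 66.05°
edge 2: e_2 = (-0.57, +2.92);  n_2 = (+0.9815, +0.1916)
edge 3: e_3 = (-2.25, +1.37);  n_3 = (+0.5201, +0.8541)
∠(n_2, n_3) = 47.62°
δ = |180° − 47.62°| = 132.38°
132.38° > 2α = 66.05°  →  invalid

δ = 132.38°, invalid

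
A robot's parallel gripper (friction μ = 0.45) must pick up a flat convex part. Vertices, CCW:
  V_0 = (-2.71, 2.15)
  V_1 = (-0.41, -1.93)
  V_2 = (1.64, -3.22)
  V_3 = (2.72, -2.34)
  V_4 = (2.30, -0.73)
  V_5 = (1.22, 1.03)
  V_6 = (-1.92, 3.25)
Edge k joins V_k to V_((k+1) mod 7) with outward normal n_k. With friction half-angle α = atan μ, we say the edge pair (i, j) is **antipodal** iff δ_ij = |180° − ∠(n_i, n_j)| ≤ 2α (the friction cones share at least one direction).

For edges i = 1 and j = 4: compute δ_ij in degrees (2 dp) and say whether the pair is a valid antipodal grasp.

α = atan 0.45 = 24.23°;  2α = 48.46°
edge 1: e_1 = (+2.05, -1.29);  n_1 = (-0.5326, -0.8464)
edge 4: e_4 = (-1.08, +1.76);  n_4 = (+0.8523, +0.5230)
∠(n_1, n_4) = 153.72°
δ = |180° − 153.72°| = 26.28°
26.28° ≤ 2α = 48.46°  →  valid

δ = 26.28°, valid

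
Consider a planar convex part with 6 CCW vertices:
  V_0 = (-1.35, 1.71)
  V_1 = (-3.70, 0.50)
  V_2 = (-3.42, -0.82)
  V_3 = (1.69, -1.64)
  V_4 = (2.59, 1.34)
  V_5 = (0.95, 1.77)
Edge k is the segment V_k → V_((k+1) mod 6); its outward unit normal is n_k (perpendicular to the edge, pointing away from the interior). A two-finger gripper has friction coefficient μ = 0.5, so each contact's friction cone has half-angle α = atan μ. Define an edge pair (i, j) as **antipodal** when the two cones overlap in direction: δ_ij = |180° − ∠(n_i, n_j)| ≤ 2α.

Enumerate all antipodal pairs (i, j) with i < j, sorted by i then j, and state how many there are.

count = 5; pairs: (0,2), (0,3), (1,3), (2,4), (2,5)

α = atan 0.5 = 26.57°;  2α = 53.13°
n_0 = (-0.4578, +0.8891)
n_1 = (-0.9782, -0.2075)
n_2 = (-0.1584, -0.9874)
n_3 = (+0.9573, -0.2891)
n_4 = (+0.2536, +0.9673)
n_5 = (-0.0261, +0.9997)
  (0,1): δ = 105.27°  ·
  (0,2): δ = 36.36°  ✓
  (0,3): δ = 45.95°  ✓
  (0,4): δ = 138.06°  ·
  (0,5): δ = 154.25°  ·
  (1,2): δ = 111.09°  ·
  (1,3): δ = 28.78°  ✓
  (1,4): δ = 63.33°  ·
  (1,5): δ = 79.52°  ·
  (2,3): δ = 97.69°  ·
  (2,4): δ = 5.58°  ✓
  (2,5): δ = 10.61°  ✓
  (3,4): δ = 87.89°  ·
  (3,5): δ = 71.70°  ·
  (4,5): δ = 163.81°  ·
antipodal pairs: 5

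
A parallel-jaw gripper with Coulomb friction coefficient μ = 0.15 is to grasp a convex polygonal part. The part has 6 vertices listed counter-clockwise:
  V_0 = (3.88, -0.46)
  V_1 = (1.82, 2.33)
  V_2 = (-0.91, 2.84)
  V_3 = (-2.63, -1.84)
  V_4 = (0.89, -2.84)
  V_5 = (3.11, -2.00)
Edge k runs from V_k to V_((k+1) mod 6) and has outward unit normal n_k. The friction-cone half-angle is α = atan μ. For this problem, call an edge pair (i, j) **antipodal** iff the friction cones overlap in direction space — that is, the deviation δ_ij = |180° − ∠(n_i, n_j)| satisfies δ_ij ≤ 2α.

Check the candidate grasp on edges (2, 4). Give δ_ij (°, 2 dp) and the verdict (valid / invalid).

α = atan 0.15 = 8.53°;  2α = 17.06°
edge 2: e_2 = (-1.72, -4.68);  n_2 = (-0.9386, +0.3450)
edge 4: e_4 = (+2.22, +0.84);  n_4 = (+0.3539, -0.9353)
∠(n_2, n_4) = 130.91°
δ = |180° − 130.91°| = 49.09°
49.09° > 2α = 17.06°  →  invalid

δ = 49.09°, invalid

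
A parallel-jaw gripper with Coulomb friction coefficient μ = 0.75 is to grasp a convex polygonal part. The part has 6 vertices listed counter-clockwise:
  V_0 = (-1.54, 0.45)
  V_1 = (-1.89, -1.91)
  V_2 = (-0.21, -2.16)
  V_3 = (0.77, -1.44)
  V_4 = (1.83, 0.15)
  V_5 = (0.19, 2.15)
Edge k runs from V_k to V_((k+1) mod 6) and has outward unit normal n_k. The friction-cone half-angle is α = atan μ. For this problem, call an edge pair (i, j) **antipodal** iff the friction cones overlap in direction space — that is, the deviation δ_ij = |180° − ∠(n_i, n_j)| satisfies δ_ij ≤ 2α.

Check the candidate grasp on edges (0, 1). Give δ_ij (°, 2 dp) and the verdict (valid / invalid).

α = atan 0.75 = 36.87°;  2α = 73.74°
edge 0: e_0 = (-0.35, -2.36);  n_0 = (-0.9892, +0.1467)
edge 1: e_1 = (+1.68, -0.25);  n_1 = (-0.1472, -0.9891)
∠(n_0, n_1) = 89.97°
δ = |180° − 89.97°| = 90.03°
90.03° > 2α = 73.74°  →  invalid

δ = 90.03°, invalid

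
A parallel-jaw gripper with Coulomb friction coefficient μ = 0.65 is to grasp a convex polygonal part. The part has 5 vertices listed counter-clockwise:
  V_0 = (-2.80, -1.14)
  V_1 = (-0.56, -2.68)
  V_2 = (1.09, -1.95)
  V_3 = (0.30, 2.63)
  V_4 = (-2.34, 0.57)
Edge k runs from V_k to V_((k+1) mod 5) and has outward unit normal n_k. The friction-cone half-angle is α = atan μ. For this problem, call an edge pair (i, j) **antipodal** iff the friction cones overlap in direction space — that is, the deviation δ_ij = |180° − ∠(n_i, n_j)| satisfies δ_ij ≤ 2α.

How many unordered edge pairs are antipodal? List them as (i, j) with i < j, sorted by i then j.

α = atan 0.65 = 33.02°;  2α = 66.05°
n_0 = (-0.5665, -0.8240)
n_1 = (+0.4046, -0.9145)
n_2 = (+0.9854, +0.1700)
n_3 = (-0.6152, +0.7884)
n_4 = (-0.9657, +0.2598)
  (0,1): δ = 121.63°  ·
  (0,2): δ = 45.70°  ✓
  (0,3): δ = 72.47°  ·
  (0,4): δ = 109.45°  ·
  (1,2): δ = 104.08°  ·
  (1,3): δ = 14.10°  ✓
  (1,4): δ = 51.08°  ✓
  (2,3): δ = 61.82°  ✓
  (2,4): δ = 24.84°  ✓
  (3,4): δ = 143.02°  ·
antipodal pairs: 5

count = 5; pairs: (0,2), (1,3), (1,4), (2,3), (2,4)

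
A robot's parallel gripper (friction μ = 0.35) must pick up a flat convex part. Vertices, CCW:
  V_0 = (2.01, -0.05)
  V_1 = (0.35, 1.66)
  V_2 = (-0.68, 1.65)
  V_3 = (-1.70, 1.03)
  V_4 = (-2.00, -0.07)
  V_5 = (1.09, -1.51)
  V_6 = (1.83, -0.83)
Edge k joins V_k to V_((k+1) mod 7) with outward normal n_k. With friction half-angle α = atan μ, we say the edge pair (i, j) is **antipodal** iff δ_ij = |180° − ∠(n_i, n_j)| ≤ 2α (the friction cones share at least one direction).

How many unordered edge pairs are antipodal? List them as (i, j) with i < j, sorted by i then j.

α = atan 0.35 = 19.29°;  2α = 38.58°
n_0 = (+0.7175, +0.6965)
n_1 = (-0.0097, +1.0000)
n_2 = (-0.5194, +0.8545)
n_3 = (-0.9648, +0.2631)
n_4 = (-0.4224, -0.9064)
n_5 = (+0.6766, -0.7363)
n_6 = (+0.9744, -0.2249)
  (0,1): δ = 133.59°  ·
  (0,2): δ = 102.86°  ·
  (0,3): δ = 59.41°  ·
  (0,4): δ = 20.86°  ✓
  (0,5): δ = 88.43°  ·
  (0,6): δ = 122.86°  ·
  (1,2): δ = 149.26°  ·
  (1,3): δ = 105.81°  ·
  (1,4): δ = 25.54°  ✓
  (1,5): δ = 42.02°  ·
  (1,6): δ = 76.45°  ·
  (2,3): δ = 136.55°  ·
  (2,4): δ = 56.28°  ·
  (2,5): δ = 11.29°  ✓
  (2,6): δ = 45.71°  ·
  (3,4): δ = 99.73°  ·
  (3,5): δ = 32.16°  ✓
  (3,6): δ = 2.26°  ✓
  (4,5): δ = 112.43°  ·
  (4,6): δ = 78.01°  ·
  (5,6): δ = 145.58°  ·
antipodal pairs: 5

count = 5; pairs: (0,4), (1,4), (2,5), (3,5), (3,6)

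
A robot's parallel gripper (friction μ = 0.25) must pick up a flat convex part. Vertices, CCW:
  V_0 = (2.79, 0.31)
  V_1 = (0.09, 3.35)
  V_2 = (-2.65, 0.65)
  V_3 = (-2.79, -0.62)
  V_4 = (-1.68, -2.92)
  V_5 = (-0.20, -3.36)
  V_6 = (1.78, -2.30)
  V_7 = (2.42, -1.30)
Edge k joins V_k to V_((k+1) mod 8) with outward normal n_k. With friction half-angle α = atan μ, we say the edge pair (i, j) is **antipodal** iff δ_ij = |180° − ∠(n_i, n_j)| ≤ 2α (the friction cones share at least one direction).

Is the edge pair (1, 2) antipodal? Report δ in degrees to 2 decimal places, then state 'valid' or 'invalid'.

δ = 140.87°, invalid

α = atan 0.25 = 14.04°;  2α = 28.07°
edge 1: e_1 = (-2.74, -2.70);  n_1 = (-0.7019, +0.7123)
edge 2: e_2 = (-0.14, -1.27);  n_2 = (-0.9940, +0.1096)
∠(n_1, n_2) = 39.13°
δ = |180° − 39.13°| = 140.87°
140.87° > 2α = 28.07°  →  invalid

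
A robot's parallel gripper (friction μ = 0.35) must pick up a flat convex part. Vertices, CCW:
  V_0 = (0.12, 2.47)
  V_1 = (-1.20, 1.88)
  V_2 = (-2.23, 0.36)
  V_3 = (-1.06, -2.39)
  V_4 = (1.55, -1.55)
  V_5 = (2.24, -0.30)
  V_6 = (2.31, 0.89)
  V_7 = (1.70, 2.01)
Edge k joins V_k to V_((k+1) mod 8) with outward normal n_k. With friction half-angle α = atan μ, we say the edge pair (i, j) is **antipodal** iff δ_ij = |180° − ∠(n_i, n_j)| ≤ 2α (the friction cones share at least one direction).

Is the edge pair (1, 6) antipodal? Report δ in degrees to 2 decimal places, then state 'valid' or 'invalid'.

α = atan 0.35 = 19.29°;  2α = 38.58°
edge 1: e_1 = (-1.03, -1.52);  n_1 = (-0.8278, +0.5610)
edge 6: e_6 = (-0.61, +1.12);  n_6 = (+0.8782, +0.4783)
∠(n_1, n_6) = 117.30°
δ = |180° − 117.30°| = 62.70°
62.70° > 2α = 38.58°  →  invalid

δ = 62.70°, invalid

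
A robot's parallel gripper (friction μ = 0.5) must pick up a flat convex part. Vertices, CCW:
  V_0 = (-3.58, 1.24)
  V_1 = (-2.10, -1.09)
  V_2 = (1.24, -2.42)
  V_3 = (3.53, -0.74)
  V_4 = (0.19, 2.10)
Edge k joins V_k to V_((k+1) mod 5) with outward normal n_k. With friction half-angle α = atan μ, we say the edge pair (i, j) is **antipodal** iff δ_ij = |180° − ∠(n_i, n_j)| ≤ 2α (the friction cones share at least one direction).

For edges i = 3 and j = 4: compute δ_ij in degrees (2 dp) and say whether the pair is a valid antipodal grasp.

α = atan 0.5 = 26.57°;  2α = 53.13°
edge 3: e_3 = (-3.34, +2.84);  n_3 = (+0.6478, +0.7618)
edge 4: e_4 = (-3.77, -0.86);  n_4 = (-0.2224, +0.9750)
∠(n_3, n_4) = 53.22°
δ = |180° − 53.22°| = 126.78°
126.78° > 2α = 53.13°  →  invalid

δ = 126.78°, invalid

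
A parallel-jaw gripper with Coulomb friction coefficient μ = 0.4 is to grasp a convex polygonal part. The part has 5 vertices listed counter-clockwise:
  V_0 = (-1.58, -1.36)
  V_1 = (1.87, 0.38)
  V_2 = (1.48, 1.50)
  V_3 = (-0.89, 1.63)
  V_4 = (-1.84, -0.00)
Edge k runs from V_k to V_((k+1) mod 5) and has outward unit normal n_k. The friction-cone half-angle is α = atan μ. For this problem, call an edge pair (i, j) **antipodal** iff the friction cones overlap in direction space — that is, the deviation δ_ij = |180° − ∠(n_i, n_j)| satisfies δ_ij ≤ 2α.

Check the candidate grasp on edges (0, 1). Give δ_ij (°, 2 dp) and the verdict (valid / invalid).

δ = 97.57°, invalid

α = atan 0.4 = 21.80°;  2α = 43.60°
edge 0: e_0 = (+3.45, +1.74);  n_0 = (+0.4503, -0.8929)
edge 1: e_1 = (-0.39, +1.12);  n_1 = (+0.9444, +0.3288)
∠(n_0, n_1) = 82.43°
δ = |180° − 82.43°| = 97.57°
97.57° > 2α = 43.60°  →  invalid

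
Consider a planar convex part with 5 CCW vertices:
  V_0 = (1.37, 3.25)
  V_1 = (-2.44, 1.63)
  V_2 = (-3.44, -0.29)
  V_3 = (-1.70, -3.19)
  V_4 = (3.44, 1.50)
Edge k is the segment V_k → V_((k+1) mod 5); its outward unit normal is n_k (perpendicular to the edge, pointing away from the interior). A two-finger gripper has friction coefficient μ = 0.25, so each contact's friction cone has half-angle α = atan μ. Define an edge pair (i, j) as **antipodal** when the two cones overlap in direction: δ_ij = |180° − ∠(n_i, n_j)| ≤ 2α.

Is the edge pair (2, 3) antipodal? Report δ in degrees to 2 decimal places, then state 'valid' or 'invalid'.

δ = 78.58°, invalid

α = atan 0.25 = 14.04°;  2α = 28.07°
edge 2: e_2 = (+1.74, -2.90);  n_2 = (-0.8575, -0.5145)
edge 3: e_3 = (+5.14, +4.69);  n_3 = (+0.6740, -0.7387)
∠(n_2, n_3) = 101.42°
δ = |180° − 101.42°| = 78.58°
78.58° > 2α = 28.07°  →  invalid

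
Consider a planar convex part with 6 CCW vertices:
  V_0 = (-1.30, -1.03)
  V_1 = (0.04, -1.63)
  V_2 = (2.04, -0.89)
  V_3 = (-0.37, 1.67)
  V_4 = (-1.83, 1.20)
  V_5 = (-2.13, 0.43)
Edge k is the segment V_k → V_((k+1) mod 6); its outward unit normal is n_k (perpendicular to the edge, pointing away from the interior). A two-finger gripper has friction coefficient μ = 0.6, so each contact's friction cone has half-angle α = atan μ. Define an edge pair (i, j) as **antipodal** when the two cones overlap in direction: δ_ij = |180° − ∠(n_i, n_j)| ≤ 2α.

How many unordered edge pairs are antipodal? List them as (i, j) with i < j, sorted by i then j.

α = atan 0.6 = 30.96°;  2α = 61.93°
n_0 = (-0.4087, -0.9127)
n_1 = (+0.3470, -0.9379)
n_2 = (+0.7281, +0.6855)
n_3 = (-0.3064, +0.9519)
n_4 = (-0.9318, +0.3630)
n_5 = (-0.8693, -0.4942)
  (0,1): δ = 135.57°  ·
  (0,2): δ = 22.61°  ✓
  (0,3): δ = 41.97°  ✓
  (0,4): δ = 92.83°  ·
  (0,5): δ = 143.74°  ·
  (1,2): δ = 67.03°  ·
  (1,3): δ = 2.46°  ✓
  (1,4): δ = 48.41°  ✓
  (1,5): δ = 99.31°  ·
  (2,3): δ = 115.43°  ·
  (2,4): δ = 64.56°  ·
  (2,5): δ = 13.65°  ✓
  (3,4): δ = 129.13°  ·
  (3,5): δ = 78.23°  ·
  (4,5): δ = 129.10°  ·
antipodal pairs: 5

count = 5; pairs: (0,2), (0,3), (1,3), (1,4), (2,5)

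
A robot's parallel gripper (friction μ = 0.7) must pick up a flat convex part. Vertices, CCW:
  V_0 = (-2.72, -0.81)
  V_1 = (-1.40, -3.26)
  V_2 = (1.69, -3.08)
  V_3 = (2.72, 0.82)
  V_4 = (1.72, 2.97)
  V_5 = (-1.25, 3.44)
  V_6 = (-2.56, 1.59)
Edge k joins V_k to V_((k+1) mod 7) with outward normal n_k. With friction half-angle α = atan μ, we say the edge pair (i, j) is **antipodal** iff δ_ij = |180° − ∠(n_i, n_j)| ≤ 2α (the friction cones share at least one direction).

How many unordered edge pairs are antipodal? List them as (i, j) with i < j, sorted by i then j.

α = atan 0.7 = 34.99°;  2α = 69.98°
n_0 = (-0.8804, -0.4743)
n_1 = (+0.0582, -0.9983)
n_2 = (+0.9668, -0.2553)
n_3 = (+0.9067, +0.4217)
n_4 = (+0.1563, +0.9877)
n_5 = (-0.8161, +0.5779)
n_6 = (-0.9978, +0.0665)
  (0,1): δ = 114.98°  ·
  (0,2): δ = 43.11°  ✓
  (0,3): δ = 3.37°  ✓
  (0,4): δ = 52.69°  ✓
  (0,5): δ = 116.38°  ·
  (0,6): δ = 147.87°  ·
  (1,2): δ = 108.13°  ·
  (1,3): δ = 68.39°  ✓
  (1,4): δ = 12.33°  ✓
  (1,5): δ = 51.36°  ✓
  (1,6): δ = 82.85°  ·
  (2,3): δ = 140.26°  ·
  (2,4): δ = 84.20°  ·
  (2,5): δ = 20.51°  ✓
  (2,6): δ = 10.98°  ✓
  (3,4): δ = 123.94°  ·
  (3,5): δ = 60.25°  ✓
  (3,6): δ = 28.76°  ✓
  (4,5): δ = 116.31°  ·
  (4,6): δ = 84.82°  ·
  (5,6): δ = 148.51°  ·
antipodal pairs: 10

count = 10; pairs: (0,2), (0,3), (0,4), (1,3), (1,4), (1,5), (2,5), (2,6), (3,5), (3,6)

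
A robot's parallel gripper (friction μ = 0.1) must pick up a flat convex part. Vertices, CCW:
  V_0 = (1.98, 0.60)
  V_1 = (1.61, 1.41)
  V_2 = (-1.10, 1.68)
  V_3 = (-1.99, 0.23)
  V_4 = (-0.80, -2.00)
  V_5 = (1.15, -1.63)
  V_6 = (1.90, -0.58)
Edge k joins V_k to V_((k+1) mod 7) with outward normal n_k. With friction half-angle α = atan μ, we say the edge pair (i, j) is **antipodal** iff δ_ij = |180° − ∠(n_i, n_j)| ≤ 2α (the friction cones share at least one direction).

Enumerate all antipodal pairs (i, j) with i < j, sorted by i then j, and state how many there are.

α = atan 0.1 = 5.71°;  2α = 11.42°
n_0 = (+0.9096, +0.4155)
n_1 = (+0.0991, +0.9951)
n_2 = (-0.8523, +0.5231)
n_3 = (-0.8822, -0.4708)
n_4 = (+0.1864, -0.9825)
n_5 = (+0.8137, -0.5812)
n_6 = (+0.9977, -0.0676)
  (0,1): δ = 120.24°  ·
  (0,2): δ = 56.09°  ·
  (0,3): δ = 3.54°  ✓
  (0,4): δ = 76.19°  ·
  (0,5): δ = 119.91°  ·
  (0,6): δ = 151.57°  ·
  (1,2): δ = 115.85°  ·
  (1,3): δ = 56.22°  ·
  (1,4): δ = 16.43°  ·
  (1,5): δ = 60.15°  ·
  (1,6): δ = 91.81°  ·
  (2,3): δ = 120.37°  ·
  (2,4): δ = 47.71°  ·
  (2,5): δ = 4.00°  ✓
  (2,6): δ = 27.66°  ·
  (3,4): δ = 107.34°  ·
  (3,5): δ = 63.62°  ·
  (3,6): δ = 31.96°  ·
  (4,5): δ = 136.28°  ·
  (4,6): δ = 104.62°  ·
  (5,6): δ = 148.34°  ·
antipodal pairs: 2

count = 2; pairs: (0,3), (2,5)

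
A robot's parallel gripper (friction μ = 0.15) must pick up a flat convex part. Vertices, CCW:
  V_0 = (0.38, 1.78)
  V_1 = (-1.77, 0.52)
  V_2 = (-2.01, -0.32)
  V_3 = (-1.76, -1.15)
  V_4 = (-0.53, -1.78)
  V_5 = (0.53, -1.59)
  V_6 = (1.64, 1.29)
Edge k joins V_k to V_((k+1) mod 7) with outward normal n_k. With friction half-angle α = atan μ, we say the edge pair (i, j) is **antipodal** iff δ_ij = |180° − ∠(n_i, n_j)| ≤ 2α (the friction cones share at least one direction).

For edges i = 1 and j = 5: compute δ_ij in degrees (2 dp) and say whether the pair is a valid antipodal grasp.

δ = 5.13°, valid

α = atan 0.15 = 8.53°;  2α = 17.06°
edge 1: e_1 = (-0.24, -0.84);  n_1 = (-0.9615, +0.2747)
edge 5: e_5 = (+1.11, +2.88);  n_5 = (+0.9331, -0.3596)
∠(n_1, n_5) = 174.87°
δ = |180° − 174.87°| = 5.13°
5.13° ≤ 2α = 17.06°  →  valid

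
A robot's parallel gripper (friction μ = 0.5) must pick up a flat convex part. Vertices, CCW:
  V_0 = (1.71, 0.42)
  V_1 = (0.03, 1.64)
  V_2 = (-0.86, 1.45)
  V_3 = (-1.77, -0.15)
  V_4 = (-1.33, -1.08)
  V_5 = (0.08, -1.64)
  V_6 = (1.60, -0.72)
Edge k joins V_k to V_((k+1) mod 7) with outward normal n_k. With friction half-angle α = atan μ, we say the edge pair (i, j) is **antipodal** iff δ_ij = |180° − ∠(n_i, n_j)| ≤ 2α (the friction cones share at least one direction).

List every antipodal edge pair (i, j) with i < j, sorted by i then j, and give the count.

α = atan 0.5 = 26.57°;  2α = 53.13°
n_0 = (+0.5876, +0.8092)
n_1 = (-0.2088, +0.9780)
n_2 = (-0.8692, +0.4944)
n_3 = (-0.9039, -0.4277)
n_4 = (-0.3691, -0.9294)
n_5 = (+0.5178, -0.8555)
n_6 = (+0.9954, -0.0960)
  (0,1): δ = 131.96°  ·
  (0,2): δ = 83.64°  ·
  (0,3): δ = 28.69°  ✓
  (0,4): δ = 14.33°  ✓
  (0,5): δ = 67.17°  ·
  (0,6): δ = 120.48°  ·
  (1,2): δ = 131.68°  ·
  (1,3): δ = 76.73°  ·
  (1,4): δ = 33.71°  ✓
  (1,5): δ = 19.13°  ✓
  (1,6): δ = 72.44°  ·
  (2,3): δ = 125.05°  ·
  (2,4): δ = 82.03°  ·
  (2,5): δ = 29.19°  ✓
  (2,6): δ = 24.12°  ✓
  (3,4): δ = 136.98°  ·
  (3,5): δ = 84.13°  ·
  (3,6): δ = 30.83°  ✓
  (4,5): δ = 127.15°  ·
  (4,6): δ = 73.85°  ·
  (5,6): δ = 126.70°  ·
antipodal pairs: 7

count = 7; pairs: (0,3), (0,4), (1,4), (1,5), (2,5), (2,6), (3,6)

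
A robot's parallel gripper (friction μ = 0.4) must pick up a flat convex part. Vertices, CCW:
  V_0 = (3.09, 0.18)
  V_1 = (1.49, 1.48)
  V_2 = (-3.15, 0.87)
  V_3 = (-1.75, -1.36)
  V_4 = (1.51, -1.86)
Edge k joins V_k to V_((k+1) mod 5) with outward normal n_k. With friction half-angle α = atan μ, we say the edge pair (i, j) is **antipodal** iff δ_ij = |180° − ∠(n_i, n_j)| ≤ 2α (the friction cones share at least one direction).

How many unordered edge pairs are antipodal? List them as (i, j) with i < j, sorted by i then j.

α = atan 0.4 = 21.80°;  2α = 43.60°
n_0 = (+0.6306, +0.7761)
n_1 = (-0.1303, +0.9915)
n_2 = (-0.8469, -0.5317)
n_3 = (-0.1516, -0.9884)
n_4 = (+0.7906, -0.6123)
  (0,1): δ = 133.42°  ·
  (0,2): δ = 18.79°  ✓
  (0,3): δ = 30.37°  ✓
  (0,4): δ = 91.34°  ·
  (1,2): δ = 65.37°  ·
  (1,3): δ = 16.21°  ✓
  (1,4): δ = 44.75°  ·
  (2,3): δ = 130.84°  ·
  (2,4): δ = 69.88°  ·
  (3,4): δ = 119.04°  ·
antipodal pairs: 3

count = 3; pairs: (0,2), (0,3), (1,3)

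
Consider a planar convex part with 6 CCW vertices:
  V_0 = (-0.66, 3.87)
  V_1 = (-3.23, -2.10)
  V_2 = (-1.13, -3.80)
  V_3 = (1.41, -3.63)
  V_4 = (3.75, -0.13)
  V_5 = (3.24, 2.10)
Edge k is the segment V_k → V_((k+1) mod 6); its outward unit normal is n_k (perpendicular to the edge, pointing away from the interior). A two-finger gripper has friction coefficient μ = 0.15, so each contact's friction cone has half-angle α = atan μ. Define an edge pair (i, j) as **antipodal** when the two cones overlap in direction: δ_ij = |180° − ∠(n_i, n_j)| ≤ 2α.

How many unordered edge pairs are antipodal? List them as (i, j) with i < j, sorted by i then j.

count = 2; pairs: (0,3), (1,5)

α = atan 0.15 = 8.53°;  2α = 17.06°
n_0 = (-0.9185, +0.3954)
n_1 = (-0.6292, -0.7772)
n_2 = (+0.0668, -0.9978)
n_3 = (+0.8313, -0.5558)
n_4 = (+0.9748, +0.2229)
n_5 = (+0.4133, +0.9106)
  (0,1): δ = 105.70°  ·
  (0,2): δ = 62.88°  ·
  (0,3): δ = 10.47°  ✓
  (0,4): δ = 36.17°  ·
  (0,5): δ = 88.88°  ·
  (1,2): δ = 137.18°  ·
  (1,3): δ = 84.77°  ·
  (1,4): δ = 38.13°  ·
  (1,5): δ = 14.58°  ✓
  (2,3): δ = 127.59°  ·
  (2,4): δ = 80.95°  ·
  (2,5): δ = 28.24°  ·
  (3,4): δ = 133.35°  ·
  (3,5): δ = 80.65°  ·
  (4,5): δ = 127.29°  ·
antipodal pairs: 2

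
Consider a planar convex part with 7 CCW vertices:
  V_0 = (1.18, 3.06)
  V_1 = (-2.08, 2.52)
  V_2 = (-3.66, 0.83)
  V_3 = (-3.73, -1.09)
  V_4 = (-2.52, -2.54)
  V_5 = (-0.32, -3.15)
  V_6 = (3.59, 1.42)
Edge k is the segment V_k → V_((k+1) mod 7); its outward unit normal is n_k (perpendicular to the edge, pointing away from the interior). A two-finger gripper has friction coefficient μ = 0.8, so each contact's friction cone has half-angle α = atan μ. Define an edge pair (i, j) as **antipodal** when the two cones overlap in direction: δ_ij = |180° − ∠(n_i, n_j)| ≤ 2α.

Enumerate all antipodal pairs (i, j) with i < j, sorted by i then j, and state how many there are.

count = 9; pairs: (0,3), (0,4), (0,5), (1,4), (1,5), (2,5), (2,6), (3,6), (4,6)

α = atan 0.8 = 38.66°;  2α = 77.32°
n_0 = (-0.1634, +0.9866)
n_1 = (-0.7305, +0.6829)
n_2 = (-0.9993, +0.0364)
n_3 = (-0.7678, -0.6407)
n_4 = (-0.2672, -0.9636)
n_5 = (+0.7598, -0.6501)
n_6 = (+0.5626, +0.8267)
  (0,1): δ = 142.48°  ·
  (0,2): δ = 101.49°  ·
  (0,3): δ = 59.56°  ✓
  (0,4): δ = 24.90°  ✓
  (0,5): δ = 40.05°  ✓
  (0,6): δ = 136.36°  ·
  (1,2): δ = 139.01°  ·
  (1,3): δ = 97.08°  ·
  (1,4): δ = 62.42°  ✓
  (1,5): δ = 2.52°  ✓
  (1,6): δ = 98.84°  ·
  (2,3): δ = 138.07°  ·
  (2,4): δ = 103.41°  ·
  (2,5): δ = 38.46°  ✓
  (2,6): δ = 57.85°  ✓
  (3,4): δ = 145.34°  ·
  (3,5): δ = 80.39°  ·
  (3,6): δ = 15.92°  ✓
  (4,5): δ = 115.05°  ·
  (4,6): δ = 18.74°  ✓
  (5,6): δ = 83.69°  ·
antipodal pairs: 9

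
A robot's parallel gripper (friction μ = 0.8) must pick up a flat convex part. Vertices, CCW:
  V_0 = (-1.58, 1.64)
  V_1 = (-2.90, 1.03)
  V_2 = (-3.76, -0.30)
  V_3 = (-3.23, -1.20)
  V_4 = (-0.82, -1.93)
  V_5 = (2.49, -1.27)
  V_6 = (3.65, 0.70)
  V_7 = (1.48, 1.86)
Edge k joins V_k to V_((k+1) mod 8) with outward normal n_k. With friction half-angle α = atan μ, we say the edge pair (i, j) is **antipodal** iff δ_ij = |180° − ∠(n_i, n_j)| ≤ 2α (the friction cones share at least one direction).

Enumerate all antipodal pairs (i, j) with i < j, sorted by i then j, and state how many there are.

count = 14; pairs: (0,3), (0,4), (0,5), (1,3), (1,4), (1,5), (2,5), (2,6), (2,7), (3,6), (3,7), (4,6), (4,7), (5,7)

α = atan 0.8 = 38.66°;  2α = 77.32°
n_0 = (-0.4195, +0.9078)
n_1 = (-0.8397, +0.5430)
n_2 = (-0.8617, -0.5074)
n_3 = (-0.2899, -0.9571)
n_4 = (+0.1955, -0.9807)
n_5 = (+0.8617, -0.5074)
n_6 = (+0.4714, +0.8819)
n_7 = (-0.0717, +0.9974)
  (0,1): δ = 147.69°  ·
  (0,2): δ = 84.31°  ·
  (0,3): δ = 41.65°  ✓
  (0,4): δ = 13.53°  ✓
  (0,5): δ = 34.71°  ✓
  (0,6): δ = 127.07°  ·
  (0,7): δ = 159.31°  ·
  (1,2): δ = 116.62°  ·
  (1,3): δ = 73.96°  ✓
  (1,4): δ = 45.84°  ✓
  (1,5): δ = 2.40°  ✓
  (1,6): δ = 94.76°  ·
  (1,7): δ = 127.00°  ·
  (2,3): δ = 137.35°  ·
  (2,4): δ = 109.22°  ·
  (2,5): δ = 60.98°  ✓
  (2,6): δ = 31.38°  ✓
  (2,7): δ = 63.62°  ✓
  (3,4): δ = 151.87°  ·
  (3,5): δ = 103.64°  ·
  (3,6): δ = 11.28°  ✓
  (3,7): δ = 20.96°  ✓
  (4,5): δ = 131.77°  ·
  (4,6): δ = 39.40°  ✓
  (4,7): δ = 7.16°  ✓
  (5,6): δ = 87.64°  ·
  (5,7): δ = 55.40°  ✓
  (6,7): δ = 147.76°  ·
antipodal pairs: 14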